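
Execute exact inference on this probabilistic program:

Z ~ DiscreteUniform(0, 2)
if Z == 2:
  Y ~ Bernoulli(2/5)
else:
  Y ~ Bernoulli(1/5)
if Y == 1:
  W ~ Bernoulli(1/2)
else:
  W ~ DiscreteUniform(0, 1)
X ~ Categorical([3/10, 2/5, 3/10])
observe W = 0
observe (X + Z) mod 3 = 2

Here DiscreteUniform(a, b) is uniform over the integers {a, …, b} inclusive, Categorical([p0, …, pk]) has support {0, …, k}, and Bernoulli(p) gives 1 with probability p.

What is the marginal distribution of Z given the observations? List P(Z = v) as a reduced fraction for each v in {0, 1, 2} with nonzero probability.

P(Z=0) = 3/10, P(Z=1) = 2/5, P(Z=2) = 3/10

Enumerate traces; 6 have nonzero weight after conditioning:
  (Z=0, Y=0, W=0, X=2) weight 1/25
  (Z=0, Y=1, W=0, X=2) weight 1/100
  (Z=1, Y=0, W=0, X=1) weight 4/75
  (Z=1, Y=1, W=0, X=1) weight 1/75
  (Z=2, Y=0, W=0, X=0) weight 3/100
  (Z=2, Y=1, W=0, X=0) weight 1/50
Group by Z:
  weight(Z=0) = 1/20
  weight(Z=1) = 1/15
  weight(Z=2) = 1/20
Total weight = 1/20 + 1/15 + 1/20 = 1/6
P(Z=0 | obs) = 1/20 / 1/6 = 3/10
P(Z=1 | obs) = 1/15 / 1/6 = 2/5
P(Z=2 | obs) = 1/20 / 1/6 = 3/10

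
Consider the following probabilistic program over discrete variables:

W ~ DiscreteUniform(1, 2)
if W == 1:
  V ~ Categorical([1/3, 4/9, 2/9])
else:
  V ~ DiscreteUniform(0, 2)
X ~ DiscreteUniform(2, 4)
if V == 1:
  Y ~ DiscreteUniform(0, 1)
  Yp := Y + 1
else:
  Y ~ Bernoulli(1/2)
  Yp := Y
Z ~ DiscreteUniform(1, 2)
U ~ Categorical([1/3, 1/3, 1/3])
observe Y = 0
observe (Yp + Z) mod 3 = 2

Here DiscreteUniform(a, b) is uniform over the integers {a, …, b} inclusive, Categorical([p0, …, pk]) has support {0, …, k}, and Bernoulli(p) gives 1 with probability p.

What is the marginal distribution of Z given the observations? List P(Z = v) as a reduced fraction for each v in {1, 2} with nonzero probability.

Enumerate traces; 54 have nonzero weight after conditioning:
  (W=1, V=0, X=2, Y=0, Z=2, U=0) weight 1/216
  (W=1, V=0, X=2, Y=0, Z=2, U=1) weight 1/216
  (W=1, V=0, X=2, Y=0, Z=2, U=2) weight 1/216
  (W=1, V=0, X=3, Y=0, Z=2, U=0) weight 1/216
  (W=1, V=0, X=3, Y=0, Z=2, U=1) weight 1/216
  (W=1, V=0, X=3, Y=0, Z=2, U=2) weight 1/216
  (W=1, V=0, X=4, Y=0, Z=2, U=0) weight 1/216
  (W=1, V=0, X=4, Y=0, Z=2, U=1) weight 1/216
  (W=1, V=1, X=2, Y=0, Z=1, U=0) weight 1/162
  … 45 more
Group by Z:
  weight(Z=1) = 7/72
  weight(Z=2) = 11/72
Total weight = 7/72 + 11/72 = 1/4
P(Z=1 | obs) = 7/72 / 1/4 = 7/18
P(Z=2 | obs) = 11/72 / 1/4 = 11/18

P(Z=1) = 7/18, P(Z=2) = 11/18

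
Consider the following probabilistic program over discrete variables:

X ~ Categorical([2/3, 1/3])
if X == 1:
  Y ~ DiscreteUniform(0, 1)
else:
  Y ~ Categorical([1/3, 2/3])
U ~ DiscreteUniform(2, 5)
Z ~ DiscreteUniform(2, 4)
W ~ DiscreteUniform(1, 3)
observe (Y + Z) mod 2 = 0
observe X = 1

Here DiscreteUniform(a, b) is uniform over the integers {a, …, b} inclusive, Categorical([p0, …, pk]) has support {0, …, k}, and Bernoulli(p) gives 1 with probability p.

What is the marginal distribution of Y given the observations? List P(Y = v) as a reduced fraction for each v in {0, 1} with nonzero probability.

Enumerate traces; 36 have nonzero weight after conditioning:
  (X=1, Y=0, U=2, Z=2, W=1) weight 1/216
  (X=1, Y=0, U=2, Z=2, W=2) weight 1/216
  (X=1, Y=0, U=2, Z=2, W=3) weight 1/216
  (X=1, Y=0, U=2, Z=4, W=1) weight 1/216
  (X=1, Y=0, U=2, Z=4, W=2) weight 1/216
  (X=1, Y=0, U=2, Z=4, W=3) weight 1/216
  (X=1, Y=0, U=3, Z=2, W=1) weight 1/216
  (X=1, Y=0, U=3, Z=2, W=2) weight 1/216
  (X=1, Y=1, U=2, Z=3, W=1) weight 1/216
  … 27 more
Group by Y:
  weight(Y=0) = 1/9
  weight(Y=1) = 1/18
Total weight = 1/9 + 1/18 = 1/6
P(Y=0 | obs) = 1/9 / 1/6 = 2/3
P(Y=1 | obs) = 1/18 / 1/6 = 1/3

P(Y=0) = 2/3, P(Y=1) = 1/3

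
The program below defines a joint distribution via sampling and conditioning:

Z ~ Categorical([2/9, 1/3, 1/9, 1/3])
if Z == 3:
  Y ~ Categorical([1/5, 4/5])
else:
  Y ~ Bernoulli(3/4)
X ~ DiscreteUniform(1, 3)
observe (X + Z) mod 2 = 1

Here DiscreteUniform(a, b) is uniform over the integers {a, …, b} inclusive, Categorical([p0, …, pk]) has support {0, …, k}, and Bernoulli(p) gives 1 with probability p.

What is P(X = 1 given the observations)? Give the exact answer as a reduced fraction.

P(X = 1 | obs) = 1/4

Enumerate traces; 12 have nonzero weight after conditioning:
  (Z=0, Y=0, X=1) weight 1/54
  (Z=0, Y=0, X=3) weight 1/54
  (Z=0, Y=1, X=1) weight 1/18
  (Z=0, Y=1, X=3) weight 1/18
  (Z=1, Y=0, X=2) weight 1/36
  (Z=1, Y=1, X=2) weight 1/12
  (Z=2, Y=0, X=1) weight 1/108
  (Z=2, Y=0, X=3) weight 1/108
  … 4 more
Group by X:
  weight(X=1) = 1/9
  weight(X=2) = 2/9
  weight(X=3) = 1/9
Total weight = 1/9 + 2/9 + 1/9 = 4/9
P(X=1 | obs) = 1/9 / 4/9 = 1/4
P(X=2 | obs) = 2/9 / 4/9 = 1/2
P(X=3 | obs) = 1/9 / 4/9 = 1/4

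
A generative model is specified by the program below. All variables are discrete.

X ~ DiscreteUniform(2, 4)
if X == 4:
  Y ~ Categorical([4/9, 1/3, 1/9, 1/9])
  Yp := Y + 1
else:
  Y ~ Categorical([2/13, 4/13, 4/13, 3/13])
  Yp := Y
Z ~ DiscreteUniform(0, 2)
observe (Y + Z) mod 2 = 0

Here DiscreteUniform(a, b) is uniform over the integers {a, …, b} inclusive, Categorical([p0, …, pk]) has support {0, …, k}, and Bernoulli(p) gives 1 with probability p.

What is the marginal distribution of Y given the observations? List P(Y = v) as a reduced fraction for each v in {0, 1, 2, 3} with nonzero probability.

P(Y=0) = 44/131, P(Y=1) = 111/524, P(Y=2) = 85/262, P(Y=3) = 67/524

Enumerate traces; 18 have nonzero weight after conditioning:
  (X=2, Y=0, Z=0) weight 2/117
  (X=2, Y=0, Z=2) weight 2/117
  (X=2, Y=1, Z=1) weight 4/117
  (X=2, Y=2, Z=0) weight 4/117
  (X=2, Y=2, Z=2) weight 4/117
  (X=2, Y=3, Z=1) weight 1/39
  (X=3, Y=0, Z=0) weight 2/117
  (X=3, Y=0, Z=2) weight 2/117
  … 10 more
Group by Y:
  weight(Y=0) = 176/1053
  weight(Y=1) = 37/351
  weight(Y=2) = 170/1053
  weight(Y=3) = 67/1053
Total weight = 176/1053 + 37/351 + 170/1053 + 67/1053 = 524/1053
P(Y=0 | obs) = 176/1053 / 524/1053 = 44/131
P(Y=1 | obs) = 37/351 / 524/1053 = 111/524
P(Y=2 | obs) = 170/1053 / 524/1053 = 85/262
P(Y=3 | obs) = 67/1053 / 524/1053 = 67/524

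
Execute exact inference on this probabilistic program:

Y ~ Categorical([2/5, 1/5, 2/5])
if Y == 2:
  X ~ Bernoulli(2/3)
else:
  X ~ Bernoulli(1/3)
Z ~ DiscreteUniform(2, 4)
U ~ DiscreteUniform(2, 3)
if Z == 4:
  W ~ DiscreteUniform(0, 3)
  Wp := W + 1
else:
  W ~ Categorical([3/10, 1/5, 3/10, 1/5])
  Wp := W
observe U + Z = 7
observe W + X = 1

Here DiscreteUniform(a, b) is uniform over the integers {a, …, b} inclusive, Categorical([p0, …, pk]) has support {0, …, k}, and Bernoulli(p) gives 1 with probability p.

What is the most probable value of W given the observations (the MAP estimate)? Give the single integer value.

Enumerate traces; 6 have nonzero weight after conditioning:
  (Y=0, X=0, Z=4, U=3, W=1) weight 1/90
  (Y=0, X=1, Z=4, U=3, W=0) weight 1/180
  (Y=1, X=0, Z=4, U=3, W=1) weight 1/180
  (Y=1, X=1, Z=4, U=3, W=0) weight 1/360
  (Y=2, X=0, Z=4, U=3, W=1) weight 1/180
  (Y=2, X=1, Z=4, U=3, W=0) weight 1/90
Group by W:
  weight(W=0) = 7/360
  weight(W=1) = 1/45
Total weight = 7/360 + 1/45 = 1/24
P(W=0 | obs) = 7/360 / 1/24 = 7/15
P(W=1 | obs) = 1/45 / 1/24 = 8/15
argmax = 1

argmax_v P(W = v | obs) = 1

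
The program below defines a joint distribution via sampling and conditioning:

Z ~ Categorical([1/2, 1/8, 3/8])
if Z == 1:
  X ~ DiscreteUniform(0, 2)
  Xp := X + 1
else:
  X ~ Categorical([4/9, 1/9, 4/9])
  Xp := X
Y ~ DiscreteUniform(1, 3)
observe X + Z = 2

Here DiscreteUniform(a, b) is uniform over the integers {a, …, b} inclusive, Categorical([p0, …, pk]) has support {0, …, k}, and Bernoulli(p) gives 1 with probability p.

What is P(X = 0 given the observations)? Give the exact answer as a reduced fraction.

P(X = 0 | obs) = 12/31

Enumerate traces; 9 have nonzero weight after conditioning:
  (Z=0, X=2, Y=1) weight 2/27
  (Z=0, X=2, Y=2) weight 2/27
  (Z=0, X=2, Y=3) weight 2/27
  (Z=1, X=1, Y=1) weight 1/72
  (Z=1, X=1, Y=2) weight 1/72
  (Z=1, X=1, Y=3) weight 1/72
  (Z=2, X=0, Y=1) weight 1/18
  (Z=2, X=0, Y=2) weight 1/18
  … 1 more
Group by X:
  weight(X=0) = 1/6
  weight(X=1) = 1/24
  weight(X=2) = 2/9
Total weight = 1/6 + 1/24 + 2/9 = 31/72
P(X=0 | obs) = 1/6 / 31/72 = 12/31
P(X=1 | obs) = 1/24 / 31/72 = 3/31
P(X=2 | obs) = 2/9 / 31/72 = 16/31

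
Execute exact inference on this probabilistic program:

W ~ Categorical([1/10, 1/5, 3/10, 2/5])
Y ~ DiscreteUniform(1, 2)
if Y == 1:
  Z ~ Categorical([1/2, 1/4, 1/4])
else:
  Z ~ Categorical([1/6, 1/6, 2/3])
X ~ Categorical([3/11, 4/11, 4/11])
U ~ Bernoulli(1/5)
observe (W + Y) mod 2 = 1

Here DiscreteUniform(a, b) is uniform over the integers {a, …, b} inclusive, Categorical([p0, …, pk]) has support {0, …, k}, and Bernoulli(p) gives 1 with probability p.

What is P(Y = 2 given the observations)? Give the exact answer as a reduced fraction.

P(Y = 2 | obs) = 3/5

Enumerate traces; 72 have nonzero weight after conditioning:
  (W=0, Y=1, Z=0, X=0, U=0) weight 3/550
  (W=0, Y=1, Z=0, X=0, U=1) weight 3/2200
  (W=0, Y=1, Z=0, X=1, U=0) weight 2/275
  (W=0, Y=1, Z=0, X=1, U=1) weight 1/550
  (W=0, Y=1, Z=0, X=2, U=0) weight 2/275
  (W=0, Y=1, Z=0, X=2, U=1) weight 1/550
  (W=0, Y=1, Z=1, X=0, U=0) weight 3/1100
  (W=0, Y=1, Z=1, X=0, U=1) weight 3/4400
  (W=1, Y=2, Z=0, X=0, U=0) weight 1/275
  … 63 more
Group by Y:
  weight(Y=1) = 1/5
  weight(Y=2) = 3/10
Total weight = 1/5 + 3/10 = 1/2
P(Y=1 | obs) = 1/5 / 1/2 = 2/5
P(Y=2 | obs) = 3/10 / 1/2 = 3/5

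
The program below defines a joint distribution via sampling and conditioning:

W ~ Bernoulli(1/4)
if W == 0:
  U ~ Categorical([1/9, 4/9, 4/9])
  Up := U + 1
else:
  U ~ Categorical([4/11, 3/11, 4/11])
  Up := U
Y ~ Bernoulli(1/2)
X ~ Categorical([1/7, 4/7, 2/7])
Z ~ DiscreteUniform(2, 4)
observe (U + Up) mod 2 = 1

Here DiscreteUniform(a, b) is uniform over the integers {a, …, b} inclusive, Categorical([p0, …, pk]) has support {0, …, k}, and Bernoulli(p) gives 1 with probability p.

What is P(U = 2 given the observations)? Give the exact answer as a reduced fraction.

P(U = 2 | obs) = 4/9

Enumerate traces; 54 have nonzero weight after conditioning:
  (W=0, U=0, Y=0, X=0, Z=2) weight 1/504
  (W=0, U=0, Y=0, X=0, Z=3) weight 1/504
  (W=0, U=0, Y=0, X=0, Z=4) weight 1/504
  (W=0, U=0, Y=0, X=1, Z=2) weight 1/126
  (W=0, U=0, Y=0, X=1, Z=3) weight 1/126
  (W=0, U=0, Y=0, X=1, Z=4) weight 1/126
  (W=0, U=0, Y=0, X=2, Z=2) weight 1/252
  (W=0, U=0, Y=0, X=2, Z=3) weight 1/252
  (W=0, U=1, Y=0, X=0, Z=2) weight 1/126
  (W=0, U=2, Y=0, X=0, Z=2) weight 1/126
  … 44 more
Group by U:
  weight(U=0) = 1/12
  weight(U=1) = 1/3
  weight(U=2) = 1/3
Total weight = 1/12 + 1/3 + 1/3 = 3/4
P(U=0 | obs) = 1/12 / 3/4 = 1/9
P(U=1 | obs) = 1/3 / 3/4 = 4/9
P(U=2 | obs) = 1/3 / 3/4 = 4/9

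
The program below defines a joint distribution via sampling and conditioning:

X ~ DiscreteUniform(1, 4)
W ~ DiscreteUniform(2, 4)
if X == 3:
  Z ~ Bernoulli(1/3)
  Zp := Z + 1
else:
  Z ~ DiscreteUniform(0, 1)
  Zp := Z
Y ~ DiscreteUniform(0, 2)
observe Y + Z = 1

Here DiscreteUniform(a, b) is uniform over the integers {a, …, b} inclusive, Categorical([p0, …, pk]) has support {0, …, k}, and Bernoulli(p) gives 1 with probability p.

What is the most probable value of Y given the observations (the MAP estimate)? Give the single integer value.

argmax_v P(Y = v | obs) = 1

Enumerate traces; 24 have nonzero weight after conditioning:
  (X=1, W=2, Z=0, Y=1) weight 1/72
  (X=1, W=2, Z=1, Y=0) weight 1/72
  (X=1, W=3, Z=0, Y=1) weight 1/72
  (X=1, W=3, Z=1, Y=0) weight 1/72
  (X=1, W=4, Z=0, Y=1) weight 1/72
  (X=1, W=4, Z=1, Y=0) weight 1/72
  (X=2, W=2, Z=0, Y=1) weight 1/72
  (X=2, W=2, Z=1, Y=0) weight 1/72
  … 16 more
Group by Y:
  weight(Y=0) = 11/72
  weight(Y=1) = 13/72
Total weight = 11/72 + 13/72 = 1/3
P(Y=0 | obs) = 11/72 / 1/3 = 11/24
P(Y=1 | obs) = 13/72 / 1/3 = 13/24
argmax = 1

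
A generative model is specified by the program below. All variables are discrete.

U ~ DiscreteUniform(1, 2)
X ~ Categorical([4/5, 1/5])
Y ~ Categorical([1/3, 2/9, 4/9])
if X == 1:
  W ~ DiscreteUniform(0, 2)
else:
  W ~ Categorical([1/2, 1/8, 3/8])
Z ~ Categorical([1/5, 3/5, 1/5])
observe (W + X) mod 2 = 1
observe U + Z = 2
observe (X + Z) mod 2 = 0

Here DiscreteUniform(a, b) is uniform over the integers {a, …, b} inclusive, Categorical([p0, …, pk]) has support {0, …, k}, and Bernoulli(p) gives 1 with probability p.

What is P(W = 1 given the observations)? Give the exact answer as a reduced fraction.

Enumerate traces; 9 have nonzero weight after conditioning:
  (U=1, X=1, Y=0, W=0, Z=1) weight 1/150
  (U=1, X=1, Y=0, W=2, Z=1) weight 1/150
  (U=1, X=1, Y=1, W=0, Z=1) weight 1/225
  (U=1, X=1, Y=1, W=2, Z=1) weight 1/225
  (U=1, X=1, Y=2, W=0, Z=1) weight 2/225
  (U=1, X=1, Y=2, W=2, Z=1) weight 2/225
  (U=2, X=0, Y=0, W=1, Z=0) weight 1/300
  (U=2, X=0, Y=1, W=1, Z=0) weight 1/450
  … 1 more
Group by W:
  weight(W=0) = 1/50
  weight(W=1) = 1/100
  weight(W=2) = 1/50
Total weight = 1/50 + 1/100 + 1/50 = 1/20
P(W=0 | obs) = 1/50 / 1/20 = 2/5
P(W=1 | obs) = 1/100 / 1/20 = 1/5
P(W=2 | obs) = 1/50 / 1/20 = 2/5

P(W = 1 | obs) = 1/5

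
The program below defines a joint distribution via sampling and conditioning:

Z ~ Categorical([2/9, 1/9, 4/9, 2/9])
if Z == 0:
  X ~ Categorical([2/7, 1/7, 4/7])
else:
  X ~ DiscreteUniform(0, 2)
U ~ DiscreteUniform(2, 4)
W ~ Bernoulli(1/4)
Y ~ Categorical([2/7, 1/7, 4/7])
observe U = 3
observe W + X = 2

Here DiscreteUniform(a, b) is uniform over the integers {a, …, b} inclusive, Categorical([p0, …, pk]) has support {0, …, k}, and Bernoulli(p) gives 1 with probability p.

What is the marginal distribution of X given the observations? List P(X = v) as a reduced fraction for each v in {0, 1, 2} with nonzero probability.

P(X=1) = 55/274, P(X=2) = 219/274

Enumerate traces; 24 have nonzero weight after conditioning:
  (Z=0, X=1, U=3, W=1, Y=0) weight 1/1323
  (Z=0, X=1, U=3, W=1, Y=1) weight 1/2646
  (Z=0, X=1, U=3, W=1, Y=2) weight 2/1323
  (Z=0, X=2, U=3, W=0, Y=0) weight 4/441
  (Z=0, X=2, U=3, W=0, Y=1) weight 2/441
  (Z=0, X=2, U=3, W=0, Y=2) weight 8/441
  (Z=1, X=1, U=3, W=1, Y=0) weight 1/1134
  (Z=1, X=1, U=3, W=1, Y=1) weight 1/2268
  … 16 more
Group by X:
  weight(X=1) = 55/2268
  weight(X=2) = 73/756
Total weight = 55/2268 + 73/756 = 137/1134
P(X=1 | obs) = 55/2268 / 137/1134 = 55/274
P(X=2 | obs) = 73/756 / 137/1134 = 219/274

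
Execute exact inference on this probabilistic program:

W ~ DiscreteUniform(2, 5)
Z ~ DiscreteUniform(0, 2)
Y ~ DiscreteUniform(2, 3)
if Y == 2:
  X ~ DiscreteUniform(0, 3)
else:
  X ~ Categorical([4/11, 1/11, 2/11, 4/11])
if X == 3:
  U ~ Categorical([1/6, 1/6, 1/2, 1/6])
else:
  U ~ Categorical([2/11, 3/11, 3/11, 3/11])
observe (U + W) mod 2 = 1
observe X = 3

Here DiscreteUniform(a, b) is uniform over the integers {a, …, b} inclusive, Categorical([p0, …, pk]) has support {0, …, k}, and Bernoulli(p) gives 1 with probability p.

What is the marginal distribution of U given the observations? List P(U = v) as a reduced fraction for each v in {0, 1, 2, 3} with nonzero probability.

P(U=0) = 1/6, P(U=1) = 1/6, P(U=2) = 1/2, P(U=3) = 1/6

Enumerate traces; 48 have nonzero weight after conditioning:
  (W=2, Z=0, Y=2, X=3, U=1) weight 1/576
  (W=2, Z=0, Y=2, X=3, U=3) weight 1/576
  (W=2, Z=0, Y=3, X=3, U=1) weight 1/396
  (W=2, Z=0, Y=3, X=3, U=3) weight 1/396
  (W=2, Z=1, Y=2, X=3, U=1) weight 1/576
  (W=2, Z=1, Y=2, X=3, U=3) weight 1/576
  (W=2, Z=1, Y=3, X=3, U=1) weight 1/396
  (W=2, Z=1, Y=3, X=3, U=3) weight 1/396
  (W=3, Z=0, Y=2, X=3, U=0) weight 1/576
  (W=3, Z=0, Y=2, X=3, U=2) weight 1/192
  … 38 more
Group by U:
  weight(U=0) = 9/352
  weight(U=1) = 9/352
  weight(U=2) = 27/352
  weight(U=3) = 9/352
Total weight = 9/352 + 9/352 + 27/352 + 9/352 = 27/176
P(U=0 | obs) = 9/352 / 27/176 = 1/6
P(U=1 | obs) = 9/352 / 27/176 = 1/6
P(U=2 | obs) = 27/352 / 27/176 = 1/2
P(U=3 | obs) = 9/352 / 27/176 = 1/6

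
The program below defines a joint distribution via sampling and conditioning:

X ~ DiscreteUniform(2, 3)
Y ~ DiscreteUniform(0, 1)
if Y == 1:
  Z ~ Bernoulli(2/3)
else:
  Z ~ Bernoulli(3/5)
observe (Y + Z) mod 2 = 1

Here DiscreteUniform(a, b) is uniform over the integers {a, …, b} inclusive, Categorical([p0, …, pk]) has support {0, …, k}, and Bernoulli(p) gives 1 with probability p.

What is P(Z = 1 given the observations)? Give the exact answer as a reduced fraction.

Enumerate traces; 4 have nonzero weight after conditioning:
  (X=2, Y=0, Z=1) weight 3/20
  (X=2, Y=1, Z=0) weight 1/12
  (X=3, Y=0, Z=1) weight 3/20
  (X=3, Y=1, Z=0) weight 1/12
Group by Z:
  weight(Z=0) = 1/6
  weight(Z=1) = 3/10
Total weight = 1/6 + 3/10 = 7/15
P(Z=0 | obs) = 1/6 / 7/15 = 5/14
P(Z=1 | obs) = 3/10 / 7/15 = 9/14

P(Z = 1 | obs) = 9/14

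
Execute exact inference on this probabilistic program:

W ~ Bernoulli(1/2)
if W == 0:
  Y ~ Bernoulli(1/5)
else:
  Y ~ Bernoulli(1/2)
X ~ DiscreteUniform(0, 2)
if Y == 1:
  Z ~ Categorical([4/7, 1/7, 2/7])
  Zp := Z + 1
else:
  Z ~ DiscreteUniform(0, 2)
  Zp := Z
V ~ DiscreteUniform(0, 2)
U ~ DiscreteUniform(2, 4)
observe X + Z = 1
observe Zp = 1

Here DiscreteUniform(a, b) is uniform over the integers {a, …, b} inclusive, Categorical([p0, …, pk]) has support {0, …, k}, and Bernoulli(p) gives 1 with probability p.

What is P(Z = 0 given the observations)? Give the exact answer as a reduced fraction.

Enumerate traces; 36 have nonzero weight after conditioning:
  (W=0, Y=0, X=0, Z=1, V=0, U=2) weight 2/405
  (W=0, Y=0, X=0, Z=1, V=0, U=3) weight 2/405
  (W=0, Y=0, X=0, Z=1, V=0, U=4) weight 2/405
  (W=0, Y=0, X=0, Z=1, V=1, U=2) weight 2/405
  (W=0, Y=0, X=0, Z=1, V=1, U=3) weight 2/405
  (W=0, Y=0, X=0, Z=1, V=1, U=4) weight 2/405
  (W=0, Y=0, X=0, Z=1, V=2, U=2) weight 2/405
  (W=0, Y=0, X=0, Z=1, V=2, U=3) weight 2/405
  (W=0, Y=1, X=1, Z=0, V=0, U=2) weight 2/945
  … 27 more
Group by Z:
  weight(Z=0) = 1/15
  weight(Z=1) = 13/180
Total weight = 1/15 + 13/180 = 5/36
P(Z=0 | obs) = 1/15 / 5/36 = 12/25
P(Z=1 | obs) = 13/180 / 5/36 = 13/25

P(Z = 0 | obs) = 12/25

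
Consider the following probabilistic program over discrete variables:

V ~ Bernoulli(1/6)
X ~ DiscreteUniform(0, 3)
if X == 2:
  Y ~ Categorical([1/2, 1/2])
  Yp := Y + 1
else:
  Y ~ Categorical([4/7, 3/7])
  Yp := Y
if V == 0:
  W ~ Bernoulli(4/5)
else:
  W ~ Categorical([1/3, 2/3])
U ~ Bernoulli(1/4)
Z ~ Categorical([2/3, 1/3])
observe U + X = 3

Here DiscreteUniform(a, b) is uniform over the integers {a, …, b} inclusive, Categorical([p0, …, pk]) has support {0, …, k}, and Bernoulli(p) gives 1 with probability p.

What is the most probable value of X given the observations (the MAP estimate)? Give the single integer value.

argmax_v P(X = v | obs) = 3

Enumerate traces; 32 have nonzero weight after conditioning:
  (V=0, X=2, Y=0, W=0, U=1, Z=0) weight 1/288
  (V=0, X=2, Y=0, W=0, U=1, Z=1) weight 1/576
  (V=0, X=2, Y=0, W=1, U=1, Z=0) weight 1/72
  (V=0, X=2, Y=0, W=1, U=1, Z=1) weight 1/144
  (V=0, X=2, Y=1, W=0, U=1, Z=0) weight 1/288
  (V=0, X=2, Y=1, W=0, U=1, Z=1) weight 1/576
  (V=0, X=2, Y=1, W=1, U=1, Z=0) weight 1/72
  (V=0, X=2, Y=1, W=1, U=1, Z=1) weight 1/144
  (V=0, X=3, Y=0, W=0, U=0, Z=0) weight 1/84
  … 23 more
Group by X:
  weight(X=2) = 1/16
  weight(X=3) = 3/16
Total weight = 1/16 + 3/16 = 1/4
P(X=2 | obs) = 1/16 / 1/4 = 1/4
P(X=3 | obs) = 3/16 / 1/4 = 3/4
argmax = 3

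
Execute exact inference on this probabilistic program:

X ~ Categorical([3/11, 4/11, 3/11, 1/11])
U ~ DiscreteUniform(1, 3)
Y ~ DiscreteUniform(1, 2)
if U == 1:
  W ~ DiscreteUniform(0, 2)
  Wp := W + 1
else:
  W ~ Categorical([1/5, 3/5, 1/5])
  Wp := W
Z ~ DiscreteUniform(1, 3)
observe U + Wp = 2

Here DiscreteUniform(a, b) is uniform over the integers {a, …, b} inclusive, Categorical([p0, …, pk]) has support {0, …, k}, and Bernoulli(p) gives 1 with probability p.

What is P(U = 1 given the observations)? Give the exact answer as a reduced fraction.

P(U = 1 | obs) = 5/8

Enumerate traces; 48 have nonzero weight after conditioning:
  (X=0, U=1, Y=1, W=0, Z=1) weight 1/198
  (X=0, U=1, Y=1, W=0, Z=2) weight 1/198
  (X=0, U=1, Y=1, W=0, Z=3) weight 1/198
  (X=0, U=1, Y=2, W=0, Z=1) weight 1/198
  (X=0, U=1, Y=2, W=0, Z=2) weight 1/198
  (X=0, U=1, Y=2, W=0, Z=3) weight 1/198
  (X=0, U=2, Y=1, W=0, Z=1) weight 1/330
  (X=0, U=2, Y=1, W=0, Z=2) weight 1/330
  … 40 more
Group by U:
  weight(U=1) = 1/9
  weight(U=2) = 1/15
Total weight = 1/9 + 1/15 = 8/45
P(U=1 | obs) = 1/9 / 8/45 = 5/8
P(U=2 | obs) = 1/15 / 8/45 = 3/8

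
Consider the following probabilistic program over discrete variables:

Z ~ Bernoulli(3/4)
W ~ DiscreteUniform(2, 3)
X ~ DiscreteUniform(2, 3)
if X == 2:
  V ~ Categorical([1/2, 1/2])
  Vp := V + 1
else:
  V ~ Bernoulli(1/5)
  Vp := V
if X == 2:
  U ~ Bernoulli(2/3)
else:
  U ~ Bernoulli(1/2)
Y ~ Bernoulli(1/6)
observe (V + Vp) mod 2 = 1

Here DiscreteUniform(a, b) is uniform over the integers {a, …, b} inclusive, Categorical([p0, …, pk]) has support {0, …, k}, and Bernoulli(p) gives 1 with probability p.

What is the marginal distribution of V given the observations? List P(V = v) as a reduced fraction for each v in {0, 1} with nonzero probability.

P(V=0) = 1/2, P(V=1) = 1/2

Enumerate traces; 32 have nonzero weight after conditioning:
  (Z=0, W=2, X=2, V=0, U=0, Y=0) weight 5/576
  (Z=0, W=2, X=2, V=0, U=0, Y=1) weight 1/576
  (Z=0, W=2, X=2, V=0, U=1, Y=0) weight 5/288
  (Z=0, W=2, X=2, V=0, U=1, Y=1) weight 1/288
  (Z=0, W=2, X=2, V=1, U=0, Y=0) weight 5/576
  (Z=0, W=2, X=2, V=1, U=0, Y=1) weight 1/576
  (Z=0, W=2, X=2, V=1, U=1, Y=0) weight 5/288
  (Z=0, W=2, X=2, V=1, U=1, Y=1) weight 1/288
  … 24 more
Group by V:
  weight(V=0) = 1/4
  weight(V=1) = 1/4
Total weight = 1/4 + 1/4 = 1/2
P(V=0 | obs) = 1/4 / 1/2 = 1/2
P(V=1 | obs) = 1/4 / 1/2 = 1/2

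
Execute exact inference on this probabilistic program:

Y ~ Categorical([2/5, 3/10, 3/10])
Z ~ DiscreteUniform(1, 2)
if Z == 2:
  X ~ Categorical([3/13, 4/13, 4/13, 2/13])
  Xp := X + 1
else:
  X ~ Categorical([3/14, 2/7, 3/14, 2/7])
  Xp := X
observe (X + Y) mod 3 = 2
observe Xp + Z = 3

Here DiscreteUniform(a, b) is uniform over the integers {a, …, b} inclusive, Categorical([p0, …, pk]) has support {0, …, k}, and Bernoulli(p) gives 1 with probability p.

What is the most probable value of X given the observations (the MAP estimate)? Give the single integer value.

Enumerate traces; 2 have nonzero weight after conditioning:
  (Y=0, Z=1, X=2) weight 3/70
  (Y=2, Z=2, X=0) weight 9/260
Group by X:
  weight(X=0) = 9/260
  weight(X=2) = 3/70
Total weight = 9/260 + 3/70 = 141/1820
P(X=0 | obs) = 9/260 / 141/1820 = 21/47
P(X=2 | obs) = 3/70 / 141/1820 = 26/47
argmax = 2

argmax_v P(X = v | obs) = 2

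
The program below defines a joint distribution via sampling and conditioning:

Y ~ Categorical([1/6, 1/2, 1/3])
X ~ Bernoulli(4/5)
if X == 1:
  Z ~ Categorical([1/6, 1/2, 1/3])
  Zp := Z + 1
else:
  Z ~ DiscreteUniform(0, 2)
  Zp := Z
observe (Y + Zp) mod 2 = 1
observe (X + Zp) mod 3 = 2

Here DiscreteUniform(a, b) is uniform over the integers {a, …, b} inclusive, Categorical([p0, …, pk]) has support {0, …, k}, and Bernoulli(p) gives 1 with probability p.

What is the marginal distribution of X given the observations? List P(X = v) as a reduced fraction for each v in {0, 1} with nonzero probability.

Enumerate traces; 3 have nonzero weight after conditioning:
  (Y=0, X=1, Z=0) weight 1/45
  (Y=1, X=0, Z=2) weight 1/30
  (Y=2, X=1, Z=0) weight 2/45
Group by X:
  weight(X=0) = 1/30
  weight(X=1) = 1/15
Total weight = 1/30 + 1/15 = 1/10
P(X=0 | obs) = 1/30 / 1/10 = 1/3
P(X=1 | obs) = 1/15 / 1/10 = 2/3

P(X=0) = 1/3, P(X=1) = 2/3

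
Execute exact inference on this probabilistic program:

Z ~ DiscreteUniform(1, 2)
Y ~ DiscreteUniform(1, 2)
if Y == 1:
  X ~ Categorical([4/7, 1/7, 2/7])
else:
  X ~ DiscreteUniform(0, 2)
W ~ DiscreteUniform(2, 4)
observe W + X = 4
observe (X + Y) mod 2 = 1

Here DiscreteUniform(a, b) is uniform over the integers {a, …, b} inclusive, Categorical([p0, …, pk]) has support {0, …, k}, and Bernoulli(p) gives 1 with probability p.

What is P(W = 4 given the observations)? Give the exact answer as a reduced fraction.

Enumerate traces; 6 have nonzero weight after conditioning:
  (Z=1, Y=1, X=0, W=4) weight 1/21
  (Z=1, Y=1, X=2, W=2) weight 1/42
  (Z=1, Y=2, X=1, W=3) weight 1/36
  (Z=2, Y=1, X=0, W=4) weight 1/21
  (Z=2, Y=1, X=2, W=2) weight 1/42
  (Z=2, Y=2, X=1, W=3) weight 1/36
Group by W:
  weight(W=2) = 1/21
  weight(W=3) = 1/18
  weight(W=4) = 2/21
Total weight = 1/21 + 1/18 + 2/21 = 25/126
P(W=2 | obs) = 1/21 / 25/126 = 6/25
P(W=3 | obs) = 1/18 / 25/126 = 7/25
P(W=4 | obs) = 2/21 / 25/126 = 12/25

P(W = 4 | obs) = 12/25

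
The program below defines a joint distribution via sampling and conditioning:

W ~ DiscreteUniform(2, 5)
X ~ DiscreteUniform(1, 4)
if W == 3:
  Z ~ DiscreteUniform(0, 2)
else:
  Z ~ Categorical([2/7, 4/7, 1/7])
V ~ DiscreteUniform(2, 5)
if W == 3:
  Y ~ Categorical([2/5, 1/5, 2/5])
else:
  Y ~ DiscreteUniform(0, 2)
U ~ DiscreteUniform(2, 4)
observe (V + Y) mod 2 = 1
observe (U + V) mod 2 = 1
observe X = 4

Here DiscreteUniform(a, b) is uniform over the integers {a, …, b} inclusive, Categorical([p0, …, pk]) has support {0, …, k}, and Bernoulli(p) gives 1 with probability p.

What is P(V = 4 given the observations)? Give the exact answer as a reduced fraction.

P(V = 4 | obs) = 3/34

Enumerate traces; 120 have nonzero weight after conditioning:
  (W=2, X=4, Z=0, V=2, Y=1, U=3) weight 1/2016
  (W=2, X=4, Z=0, V=3, Y=0, U=2) weight 1/2016
  (W=2, X=4, Z=0, V=3, Y=0, U=4) weight 1/2016
  (W=2, X=4, Z=0, V=3, Y=2, U=2) weight 1/2016
  (W=2, X=4, Z=0, V=3, Y=2, U=4) weight 1/2016
  (W=2, X=4, Z=0, V=4, Y=1, U=3) weight 1/2016
  (W=2, X=4, Z=0, V=5, Y=0, U=2) weight 1/2016
  (W=2, X=4, Z=0, V=5, Y=0, U=4) weight 1/2016
  … 112 more
Group by V:
  weight(V=2) = 1/160
  weight(V=3) = 7/240
  weight(V=4) = 1/160
  weight(V=5) = 7/240
Total weight = 1/160 + 7/240 + 1/160 + 7/240 = 17/240
P(V=2 | obs) = 1/160 / 17/240 = 3/34
P(V=3 | obs) = 7/240 / 17/240 = 7/17
P(V=4 | obs) = 1/160 / 17/240 = 3/34
P(V=5 | obs) = 7/240 / 17/240 = 7/17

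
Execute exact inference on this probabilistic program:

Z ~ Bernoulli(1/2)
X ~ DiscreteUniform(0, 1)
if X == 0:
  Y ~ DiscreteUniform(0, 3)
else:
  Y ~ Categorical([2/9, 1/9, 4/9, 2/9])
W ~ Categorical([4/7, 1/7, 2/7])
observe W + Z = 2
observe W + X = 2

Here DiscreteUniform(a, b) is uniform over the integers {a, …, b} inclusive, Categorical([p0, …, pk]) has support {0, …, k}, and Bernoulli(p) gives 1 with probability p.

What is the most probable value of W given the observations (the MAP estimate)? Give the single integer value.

argmax_v P(W = v | obs) = 2

Enumerate traces; 8 have nonzero weight after conditioning:
  (Z=0, X=0, Y=0, W=2) weight 1/56
  (Z=0, X=0, Y=1, W=2) weight 1/56
  (Z=0, X=0, Y=2, W=2) weight 1/56
  (Z=0, X=0, Y=3, W=2) weight 1/56
  (Z=1, X=1, Y=0, W=1) weight 1/126
  (Z=1, X=1, Y=1, W=1) weight 1/252
  (Z=1, X=1, Y=2, W=1) weight 1/63
  (Z=1, X=1, Y=3, W=1) weight 1/126
Group by W:
  weight(W=1) = 1/28
  weight(W=2) = 1/14
Total weight = 1/28 + 1/14 = 3/28
P(W=1 | obs) = 1/28 / 3/28 = 1/3
P(W=2 | obs) = 1/14 / 3/28 = 2/3
argmax = 2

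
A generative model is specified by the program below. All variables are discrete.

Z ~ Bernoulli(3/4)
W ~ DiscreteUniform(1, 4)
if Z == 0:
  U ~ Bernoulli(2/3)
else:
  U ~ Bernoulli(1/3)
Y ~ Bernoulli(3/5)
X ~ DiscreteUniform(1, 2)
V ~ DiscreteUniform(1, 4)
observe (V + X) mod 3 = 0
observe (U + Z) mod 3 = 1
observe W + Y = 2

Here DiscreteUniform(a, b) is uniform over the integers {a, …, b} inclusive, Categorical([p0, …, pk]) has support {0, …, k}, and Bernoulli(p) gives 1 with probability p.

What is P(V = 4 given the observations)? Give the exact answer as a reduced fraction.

P(V = 4 | obs) = 1/3

Enumerate traces; 12 have nonzero weight after conditioning:
  (Z=0, W=1, U=1, Y=1, X=1, V=2) weight 1/320
  (Z=0, W=1, U=1, Y=1, X=2, V=1) weight 1/320
  (Z=0, W=1, U=1, Y=1, X=2, V=4) weight 1/320
  (Z=0, W=2, U=1, Y=0, X=1, V=2) weight 1/480
  (Z=0, W=2, U=1, Y=0, X=2, V=1) weight 1/480
  (Z=0, W=2, U=1, Y=0, X=2, V=4) weight 1/480
  (Z=1, W=1, U=0, Y=1, X=1, V=2) weight 3/320
  (Z=1, W=1, U=0, Y=1, X=2, V=1) weight 3/320
  … 4 more
Group by V:
  weight(V=1) = 1/48
  weight(V=2) = 1/48
  weight(V=4) = 1/48
Total weight = 1/48 + 1/48 + 1/48 = 1/16
P(V=1 | obs) = 1/48 / 1/16 = 1/3
P(V=2 | obs) = 1/48 / 1/16 = 1/3
P(V=4 | obs) = 1/48 / 1/16 = 1/3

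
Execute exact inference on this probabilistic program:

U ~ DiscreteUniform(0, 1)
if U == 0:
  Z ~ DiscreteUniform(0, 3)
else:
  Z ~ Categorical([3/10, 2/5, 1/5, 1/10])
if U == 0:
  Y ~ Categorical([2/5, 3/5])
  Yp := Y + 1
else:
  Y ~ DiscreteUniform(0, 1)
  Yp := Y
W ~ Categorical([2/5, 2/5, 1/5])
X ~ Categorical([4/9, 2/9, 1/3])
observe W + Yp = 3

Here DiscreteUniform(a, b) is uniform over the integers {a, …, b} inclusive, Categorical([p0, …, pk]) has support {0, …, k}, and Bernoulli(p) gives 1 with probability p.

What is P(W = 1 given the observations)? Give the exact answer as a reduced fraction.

P(W = 1 | obs) = 4/7

Enumerate traces; 36 have nonzero weight after conditioning:
  (U=0, Z=0, Y=0, W=2, X=0) weight 1/225
  (U=0, Z=0, Y=0, W=2, X=1) weight 1/450
  (U=0, Z=0, Y=0, W=2, X=2) weight 1/300
  (U=0, Z=0, Y=1, W=1, X=0) weight 1/75
  (U=0, Z=0, Y=1, W=1, X=1) weight 1/150
  (U=0, Z=0, Y=1, W=1, X=2) weight 1/100
  (U=0, Z=1, Y=0, W=2, X=0) weight 1/225
  (U=0, Z=1, Y=0, W=2, X=1) weight 1/450
  … 28 more
Group by W:
  weight(W=1) = 3/25
  weight(W=2) = 9/100
Total weight = 3/25 + 9/100 = 21/100
P(W=1 | obs) = 3/25 / 21/100 = 4/7
P(W=2 | obs) = 9/100 / 21/100 = 3/7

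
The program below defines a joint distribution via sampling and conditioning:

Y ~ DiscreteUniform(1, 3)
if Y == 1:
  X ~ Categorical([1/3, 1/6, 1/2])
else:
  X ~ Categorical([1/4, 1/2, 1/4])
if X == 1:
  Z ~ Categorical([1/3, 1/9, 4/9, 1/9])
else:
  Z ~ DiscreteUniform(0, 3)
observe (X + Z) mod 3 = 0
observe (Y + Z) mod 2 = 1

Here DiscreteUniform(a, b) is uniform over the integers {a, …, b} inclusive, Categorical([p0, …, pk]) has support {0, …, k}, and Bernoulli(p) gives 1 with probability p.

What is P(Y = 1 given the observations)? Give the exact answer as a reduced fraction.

P(Y = 1 | obs) = 68/245

Enumerate traces; 6 have nonzero weight after conditioning:
  (Y=1, X=0, Z=0) weight 1/36
  (Y=1, X=1, Z=2) weight 2/81
  (Y=2, X=0, Z=3) weight 1/48
  (Y=2, X=2, Z=1) weight 1/48
  (Y=3, X=0, Z=0) weight 1/48
  (Y=3, X=1, Z=2) weight 2/27
Group by Y:
  weight(Y=1) = 17/324
  weight(Y=2) = 1/24
  weight(Y=3) = 41/432
Total weight = 17/324 + 1/24 + 41/432 = 245/1296
P(Y=1 | obs) = 17/324 / 245/1296 = 68/245
P(Y=2 | obs) = 1/24 / 245/1296 = 54/245
P(Y=3 | obs) = 41/432 / 245/1296 = 123/245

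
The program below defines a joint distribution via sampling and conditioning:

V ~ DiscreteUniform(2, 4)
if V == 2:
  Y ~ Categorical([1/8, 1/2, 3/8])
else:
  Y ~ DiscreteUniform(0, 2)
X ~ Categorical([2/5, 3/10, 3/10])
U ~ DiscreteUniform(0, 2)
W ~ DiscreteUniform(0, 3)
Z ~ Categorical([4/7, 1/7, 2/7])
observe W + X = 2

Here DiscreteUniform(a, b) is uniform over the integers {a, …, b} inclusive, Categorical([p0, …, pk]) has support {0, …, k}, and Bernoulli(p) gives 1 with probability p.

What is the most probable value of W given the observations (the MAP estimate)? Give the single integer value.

Enumerate traces; 243 have nonzero weight after conditioning:
  (V=2, Y=0, X=0, U=0, W=2, Z=0) weight 1/1260
  (V=2, Y=0, X=0, U=0, W=2, Z=1) weight 1/5040
  (V=2, Y=0, X=0, U=0, W=2, Z=2) weight 1/2520
  (V=2, Y=0, X=0, U=1, W=2, Z=0) weight 1/1260
  (V=2, Y=0, X=0, U=1, W=2, Z=1) weight 1/5040
  (V=2, Y=0, X=0, U=1, W=2, Z=2) weight 1/2520
  (V=2, Y=0, X=0, U=2, W=2, Z=0) weight 1/1260
  (V=2, Y=0, X=0, U=2, W=2, Z=1) weight 1/5040
  (V=2, Y=0, X=1, U=0, W=1, Z=0) weight 1/1680
  (V=2, Y=0, X=2, U=0, W=0, Z=0) weight 1/1680
  … 233 more
Group by W:
  weight(W=0) = 3/40
  weight(W=1) = 3/40
  weight(W=2) = 1/10
Total weight = 3/40 + 3/40 + 1/10 = 1/4
P(W=0 | obs) = 3/40 / 1/4 = 3/10
P(W=1 | obs) = 3/40 / 1/4 = 3/10
P(W=2 | obs) = 1/10 / 1/4 = 2/5
argmax = 2

argmax_v P(W = v | obs) = 2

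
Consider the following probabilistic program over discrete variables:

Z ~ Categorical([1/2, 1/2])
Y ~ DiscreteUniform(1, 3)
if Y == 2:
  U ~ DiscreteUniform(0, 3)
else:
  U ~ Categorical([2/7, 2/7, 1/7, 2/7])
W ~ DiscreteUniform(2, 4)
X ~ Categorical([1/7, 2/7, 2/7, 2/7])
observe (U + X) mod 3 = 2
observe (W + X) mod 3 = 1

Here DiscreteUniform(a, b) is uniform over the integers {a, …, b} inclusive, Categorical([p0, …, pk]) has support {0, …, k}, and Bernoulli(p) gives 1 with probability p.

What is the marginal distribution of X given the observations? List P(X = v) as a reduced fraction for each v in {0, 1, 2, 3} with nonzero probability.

P(X=0) = 5/61, P(X=1) = 46/183, P(X=2) = 92/183, P(X=3) = 10/61

Enumerate traces; 30 have nonzero weight after conditioning:
  (Z=0, Y=1, U=0, W=2, X=2) weight 2/441
  (Z=0, Y=1, U=1, W=3, X=1) weight 2/441
  (Z=0, Y=1, U=2, W=4, X=0) weight 1/882
  (Z=0, Y=1, U=2, W=4, X=3) weight 1/441
  (Z=0, Y=1, U=3, W=2, X=2) weight 2/441
  (Z=0, Y=2, U=0, W=2, X=2) weight 1/252
  (Z=0, Y=2, U=1, W=3, X=1) weight 1/252
  (Z=0, Y=2, U=2, W=4, X=0) weight 1/504
  … 22 more
Group by X:
  weight(X=0) = 5/588
  weight(X=1) = 23/882
  weight(X=2) = 23/441
  weight(X=3) = 5/294
Total weight = 5/588 + 23/882 + 23/441 + 5/294 = 61/588
P(X=0 | obs) = 5/588 / 61/588 = 5/61
P(X=1 | obs) = 23/882 / 61/588 = 46/183
P(X=2 | obs) = 23/441 / 61/588 = 92/183
P(X=3 | obs) = 5/294 / 61/588 = 10/61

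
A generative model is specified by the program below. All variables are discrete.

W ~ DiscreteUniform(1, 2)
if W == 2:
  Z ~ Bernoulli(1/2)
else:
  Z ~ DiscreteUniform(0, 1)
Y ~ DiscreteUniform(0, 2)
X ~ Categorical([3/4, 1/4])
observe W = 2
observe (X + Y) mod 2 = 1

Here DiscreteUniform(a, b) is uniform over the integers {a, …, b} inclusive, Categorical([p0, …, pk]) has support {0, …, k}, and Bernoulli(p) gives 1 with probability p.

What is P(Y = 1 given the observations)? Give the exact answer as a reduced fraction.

Enumerate traces; 6 have nonzero weight after conditioning:
  (W=2, Z=0, Y=0, X=1) weight 1/48
  (W=2, Z=0, Y=1, X=0) weight 1/16
  (W=2, Z=0, Y=2, X=1) weight 1/48
  (W=2, Z=1, Y=0, X=1) weight 1/48
  (W=2, Z=1, Y=1, X=0) weight 1/16
  (W=2, Z=1, Y=2, X=1) weight 1/48
Group by Y:
  weight(Y=0) = 1/24
  weight(Y=1) = 1/8
  weight(Y=2) = 1/24
Total weight = 1/24 + 1/8 + 1/24 = 5/24
P(Y=0 | obs) = 1/24 / 5/24 = 1/5
P(Y=1 | obs) = 1/8 / 5/24 = 3/5
P(Y=2 | obs) = 1/24 / 5/24 = 1/5

P(Y = 1 | obs) = 3/5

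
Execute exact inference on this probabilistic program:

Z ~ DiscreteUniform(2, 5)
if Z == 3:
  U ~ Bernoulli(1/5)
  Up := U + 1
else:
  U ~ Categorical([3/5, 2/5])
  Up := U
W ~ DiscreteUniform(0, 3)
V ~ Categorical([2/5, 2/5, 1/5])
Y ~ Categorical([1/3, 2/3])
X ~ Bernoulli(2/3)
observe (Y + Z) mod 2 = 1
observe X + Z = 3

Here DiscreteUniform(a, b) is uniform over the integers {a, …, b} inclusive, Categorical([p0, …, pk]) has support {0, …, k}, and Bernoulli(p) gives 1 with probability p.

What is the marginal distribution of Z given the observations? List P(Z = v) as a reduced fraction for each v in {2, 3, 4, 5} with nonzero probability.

Enumerate traces; 48 have nonzero weight after conditioning:
  (Z=2, U=0, W=0, V=0, Y=1, X=1) weight 1/150
  (Z=2, U=0, W=0, V=1, Y=1, X=1) weight 1/150
  (Z=2, U=0, W=0, V=2, Y=1, X=1) weight 1/300
  (Z=2, U=0, W=1, V=0, Y=1, X=1) weight 1/150
  (Z=2, U=0, W=1, V=1, Y=1, X=1) weight 1/150
  (Z=2, U=0, W=1, V=2, Y=1, X=1) weight 1/300
  (Z=2, U=0, W=2, V=0, Y=1, X=1) weight 1/150
  (Z=2, U=0, W=2, V=1, Y=1, X=1) weight 1/150
  (Z=3, U=0, W=0, V=0, Y=0, X=0) weight 1/450
  … 39 more
Group by Z:
  weight(Z=2) = 1/9
  weight(Z=3) = 1/36
Total weight = 1/9 + 1/36 = 5/36
P(Z=2 | obs) = 1/9 / 5/36 = 4/5
P(Z=3 | obs) = 1/36 / 5/36 = 1/5

P(Z=2) = 4/5, P(Z=3) = 1/5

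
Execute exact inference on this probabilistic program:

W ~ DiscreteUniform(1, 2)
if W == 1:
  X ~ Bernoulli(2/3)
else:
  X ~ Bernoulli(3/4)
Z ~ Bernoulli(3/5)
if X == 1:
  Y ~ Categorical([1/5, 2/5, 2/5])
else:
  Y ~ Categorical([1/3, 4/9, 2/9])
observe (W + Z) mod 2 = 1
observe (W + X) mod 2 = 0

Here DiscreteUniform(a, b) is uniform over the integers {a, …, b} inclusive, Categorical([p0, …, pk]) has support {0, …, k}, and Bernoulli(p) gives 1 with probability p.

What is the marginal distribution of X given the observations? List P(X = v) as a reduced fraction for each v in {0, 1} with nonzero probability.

Enumerate traces; 6 have nonzero weight after conditioning:
  (W=1, X=1, Z=0, Y=0) weight 2/75
  (W=1, X=1, Z=0, Y=1) weight 4/75
  (W=1, X=1, Z=0, Y=2) weight 4/75
  (W=2, X=0, Z=1, Y=0) weight 1/40
  (W=2, X=0, Z=1, Y=1) weight 1/30
  (W=2, X=0, Z=1, Y=2) weight 1/60
Group by X:
  weight(X=0) = 3/40
  weight(X=1) = 2/15
Total weight = 3/40 + 2/15 = 5/24
P(X=0 | obs) = 3/40 / 5/24 = 9/25
P(X=1 | obs) = 2/15 / 5/24 = 16/25

P(X=0) = 9/25, P(X=1) = 16/25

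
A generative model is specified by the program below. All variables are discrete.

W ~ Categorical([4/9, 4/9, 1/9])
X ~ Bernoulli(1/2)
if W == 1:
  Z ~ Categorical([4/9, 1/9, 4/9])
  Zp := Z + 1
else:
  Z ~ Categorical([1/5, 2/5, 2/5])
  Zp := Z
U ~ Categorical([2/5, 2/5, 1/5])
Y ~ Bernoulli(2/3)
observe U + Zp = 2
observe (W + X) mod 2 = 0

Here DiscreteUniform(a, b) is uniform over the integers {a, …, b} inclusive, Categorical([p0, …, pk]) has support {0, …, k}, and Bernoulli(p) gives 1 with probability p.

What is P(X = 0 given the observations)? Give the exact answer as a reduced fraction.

P(X = 0 | obs) = 81/121

Enumerate traces; 16 have nonzero weight after conditioning:
  (W=0, X=0, Z=0, U=2, Y=0) weight 2/675
  (W=0, X=0, Z=0, U=2, Y=1) weight 4/675
  (W=0, X=0, Z=1, U=1, Y=0) weight 8/675
  (W=0, X=0, Z=1, U=1, Y=1) weight 16/675
  (W=0, X=0, Z=2, U=0, Y=0) weight 8/675
  (W=0, X=0, Z=2, U=0, Y=1) weight 16/675
  (W=1, X=1, Z=0, U=1, Y=0) weight 16/1215
  (W=1, X=1, Z=0, U=1, Y=1) weight 32/1215
  … 8 more
Group by X:
  weight(X=0) = 1/10
  weight(X=1) = 4/81
Total weight = 1/10 + 4/81 = 121/810
P(X=0 | obs) = 1/10 / 121/810 = 81/121
P(X=1 | obs) = 4/81 / 121/810 = 40/121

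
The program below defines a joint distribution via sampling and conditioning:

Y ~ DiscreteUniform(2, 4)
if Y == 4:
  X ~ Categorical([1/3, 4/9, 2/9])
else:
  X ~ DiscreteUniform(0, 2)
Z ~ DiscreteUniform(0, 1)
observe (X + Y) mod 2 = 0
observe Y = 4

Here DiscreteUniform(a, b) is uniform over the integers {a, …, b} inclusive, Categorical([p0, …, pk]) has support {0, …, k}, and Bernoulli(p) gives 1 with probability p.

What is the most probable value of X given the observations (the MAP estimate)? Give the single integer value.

Enumerate traces; 4 have nonzero weight after conditioning:
  (Y=4, X=0, Z=0) weight 1/18
  (Y=4, X=0, Z=1) weight 1/18
  (Y=4, X=2, Z=0) weight 1/27
  (Y=4, X=2, Z=1) weight 1/27
Group by X:
  weight(X=0) = 1/9
  weight(X=2) = 2/27
Total weight = 1/9 + 2/27 = 5/27
P(X=0 | obs) = 1/9 / 5/27 = 3/5
P(X=2 | obs) = 2/27 / 5/27 = 2/5
argmax = 0

argmax_v P(X = v | obs) = 0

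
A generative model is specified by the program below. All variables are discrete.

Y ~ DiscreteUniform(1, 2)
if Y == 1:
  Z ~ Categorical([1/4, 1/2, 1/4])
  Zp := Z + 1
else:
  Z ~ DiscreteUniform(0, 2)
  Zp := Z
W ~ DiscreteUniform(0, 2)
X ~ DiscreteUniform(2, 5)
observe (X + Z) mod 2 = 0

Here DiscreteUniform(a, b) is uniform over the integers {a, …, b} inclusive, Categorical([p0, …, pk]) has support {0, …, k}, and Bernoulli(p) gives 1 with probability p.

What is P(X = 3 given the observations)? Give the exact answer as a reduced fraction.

P(X = 3 | obs) = 5/24

Enumerate traces; 36 have nonzero weight after conditioning:
  (Y=1, Z=0, W=0, X=2) weight 1/96
  (Y=1, Z=0, W=0, X=4) weight 1/96
  (Y=1, Z=0, W=1, X=2) weight 1/96
  (Y=1, Z=0, W=1, X=4) weight 1/96
  (Y=1, Z=0, W=2, X=2) weight 1/96
  (Y=1, Z=0, W=2, X=4) weight 1/96
  (Y=1, Z=1, W=0, X=3) weight 1/48
  (Y=1, Z=1, W=0, X=5) weight 1/48
  … 28 more
Group by X:
  weight(X=2) = 7/48
  weight(X=3) = 5/48
  weight(X=4) = 7/48
  weight(X=5) = 5/48
Total weight = 7/48 + 5/48 + 7/48 + 5/48 = 1/2
P(X=2 | obs) = 7/48 / 1/2 = 7/24
P(X=3 | obs) = 5/48 / 1/2 = 5/24
P(X=4 | obs) = 7/48 / 1/2 = 7/24
P(X=5 | obs) = 5/48 / 1/2 = 5/24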